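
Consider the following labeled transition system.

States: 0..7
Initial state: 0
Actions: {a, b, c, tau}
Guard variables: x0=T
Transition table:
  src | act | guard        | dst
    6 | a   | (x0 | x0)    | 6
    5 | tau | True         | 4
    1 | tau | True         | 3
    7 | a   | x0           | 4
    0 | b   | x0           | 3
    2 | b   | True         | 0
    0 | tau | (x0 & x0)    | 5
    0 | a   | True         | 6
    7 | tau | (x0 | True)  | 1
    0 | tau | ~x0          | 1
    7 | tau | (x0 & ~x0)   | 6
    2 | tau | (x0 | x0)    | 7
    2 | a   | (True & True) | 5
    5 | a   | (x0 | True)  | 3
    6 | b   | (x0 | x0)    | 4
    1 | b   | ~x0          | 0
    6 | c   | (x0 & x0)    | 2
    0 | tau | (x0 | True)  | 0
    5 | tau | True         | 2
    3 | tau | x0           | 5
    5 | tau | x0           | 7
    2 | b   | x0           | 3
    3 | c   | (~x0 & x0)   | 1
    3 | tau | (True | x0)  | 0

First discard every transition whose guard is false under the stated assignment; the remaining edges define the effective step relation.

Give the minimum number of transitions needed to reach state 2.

BFS to 2:
  depth 0: {0}
  depth 1: {3,5,6}
  depth 2: {2,4,7}
2 enters at depth 2; path a·c

Answer: 2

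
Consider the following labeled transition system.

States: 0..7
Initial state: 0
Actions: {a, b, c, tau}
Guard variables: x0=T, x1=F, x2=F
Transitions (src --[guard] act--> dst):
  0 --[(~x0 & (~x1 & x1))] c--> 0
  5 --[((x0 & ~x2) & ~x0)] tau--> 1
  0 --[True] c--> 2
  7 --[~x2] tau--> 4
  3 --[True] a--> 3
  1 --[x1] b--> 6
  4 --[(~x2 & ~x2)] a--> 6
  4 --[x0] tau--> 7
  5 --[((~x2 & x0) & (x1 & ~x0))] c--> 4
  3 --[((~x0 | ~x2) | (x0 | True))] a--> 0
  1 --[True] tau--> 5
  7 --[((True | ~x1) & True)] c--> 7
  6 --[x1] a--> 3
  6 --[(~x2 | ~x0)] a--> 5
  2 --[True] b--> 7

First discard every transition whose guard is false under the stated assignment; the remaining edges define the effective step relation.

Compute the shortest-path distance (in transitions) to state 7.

Layered search for 7:
  depth 0: {0}
  depth 1: {2}
  depth 2: {7}
7 enters at depth 2; path c·b

Answer: 2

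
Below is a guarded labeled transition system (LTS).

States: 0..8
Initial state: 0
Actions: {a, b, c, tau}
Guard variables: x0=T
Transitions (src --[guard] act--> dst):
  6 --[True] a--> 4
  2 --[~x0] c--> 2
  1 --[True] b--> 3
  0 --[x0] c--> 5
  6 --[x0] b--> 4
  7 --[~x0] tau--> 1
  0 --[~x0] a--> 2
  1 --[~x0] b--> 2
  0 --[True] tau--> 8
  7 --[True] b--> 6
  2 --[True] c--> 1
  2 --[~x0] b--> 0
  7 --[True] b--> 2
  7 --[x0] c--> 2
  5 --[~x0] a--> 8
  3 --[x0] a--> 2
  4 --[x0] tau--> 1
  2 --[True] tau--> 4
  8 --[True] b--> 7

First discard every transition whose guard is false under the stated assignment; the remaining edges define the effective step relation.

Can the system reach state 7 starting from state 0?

Guard filter leaves 13 enabled edge(s).
Layer 0: {0}
Layer 1: {5,8}  total {0,5,8}
Layer 2: {7}  total {0,5,7,8}
Layer 3: {2,6}  total {0,2,5,6,7,8}
Layer 4: {1,4}  total {0,1,2,4,5,6,7,8}
Layer 5: {3}  total {0,1,2,3,4,5,6,7,8}
R = {0,1,2,3,4,5,6,7,8}
witness 7: tau·b

Answer: REACHABLE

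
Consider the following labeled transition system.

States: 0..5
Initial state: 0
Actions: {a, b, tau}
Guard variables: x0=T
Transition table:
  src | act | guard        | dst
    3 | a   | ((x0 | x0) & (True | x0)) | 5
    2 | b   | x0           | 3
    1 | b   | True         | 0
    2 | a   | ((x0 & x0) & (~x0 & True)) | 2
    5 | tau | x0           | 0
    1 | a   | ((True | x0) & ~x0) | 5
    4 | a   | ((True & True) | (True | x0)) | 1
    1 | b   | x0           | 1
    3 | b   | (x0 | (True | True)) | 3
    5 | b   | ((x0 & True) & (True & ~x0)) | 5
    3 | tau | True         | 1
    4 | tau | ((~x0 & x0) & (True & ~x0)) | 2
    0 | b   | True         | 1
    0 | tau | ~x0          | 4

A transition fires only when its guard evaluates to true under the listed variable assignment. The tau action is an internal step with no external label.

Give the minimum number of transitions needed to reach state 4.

Answer: UNREACHABLE

Trace:
Layered search for 4:
  L0 = {0}
  L1 = {1}
4 never appears.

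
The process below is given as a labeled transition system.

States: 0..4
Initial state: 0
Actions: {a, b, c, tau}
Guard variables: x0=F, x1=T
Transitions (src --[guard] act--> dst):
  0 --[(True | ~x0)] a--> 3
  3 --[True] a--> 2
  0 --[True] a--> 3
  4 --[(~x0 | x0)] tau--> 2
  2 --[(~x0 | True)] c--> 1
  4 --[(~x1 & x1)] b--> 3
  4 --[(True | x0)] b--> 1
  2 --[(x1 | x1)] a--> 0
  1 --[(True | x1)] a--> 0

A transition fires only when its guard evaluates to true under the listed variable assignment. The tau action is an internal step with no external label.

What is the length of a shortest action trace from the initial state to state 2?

Answer: 2

Working:
Layered search for 2:
  depth 0: {0}
  depth 1: {3}
  depth 2: {2}
first hit 2 at d=2 via a·a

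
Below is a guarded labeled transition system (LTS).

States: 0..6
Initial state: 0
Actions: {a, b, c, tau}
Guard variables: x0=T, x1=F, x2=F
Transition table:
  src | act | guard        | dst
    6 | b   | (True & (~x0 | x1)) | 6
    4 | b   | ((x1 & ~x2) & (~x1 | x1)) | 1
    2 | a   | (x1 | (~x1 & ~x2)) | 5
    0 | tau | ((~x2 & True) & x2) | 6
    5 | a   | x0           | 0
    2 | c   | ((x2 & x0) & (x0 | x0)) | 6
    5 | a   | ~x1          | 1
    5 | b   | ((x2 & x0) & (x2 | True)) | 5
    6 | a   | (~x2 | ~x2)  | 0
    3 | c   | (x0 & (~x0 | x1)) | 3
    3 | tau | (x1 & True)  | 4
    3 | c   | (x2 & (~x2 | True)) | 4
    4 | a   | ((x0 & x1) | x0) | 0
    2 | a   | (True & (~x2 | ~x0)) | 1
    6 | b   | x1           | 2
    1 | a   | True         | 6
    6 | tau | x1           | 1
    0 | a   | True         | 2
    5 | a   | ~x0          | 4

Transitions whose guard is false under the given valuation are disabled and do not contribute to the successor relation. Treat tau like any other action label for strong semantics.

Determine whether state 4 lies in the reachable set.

Guard filter leaves 8 enabled edge(s).
L0 = {0}
L1 = {2}  now seen {0,2}
L2 = {1,5}  now seen {0,1,2,5}
L3 = {6}  now seen {0,1,2,5,6}
R = {0,1,2,5,6}

Answer: UNREACHABLE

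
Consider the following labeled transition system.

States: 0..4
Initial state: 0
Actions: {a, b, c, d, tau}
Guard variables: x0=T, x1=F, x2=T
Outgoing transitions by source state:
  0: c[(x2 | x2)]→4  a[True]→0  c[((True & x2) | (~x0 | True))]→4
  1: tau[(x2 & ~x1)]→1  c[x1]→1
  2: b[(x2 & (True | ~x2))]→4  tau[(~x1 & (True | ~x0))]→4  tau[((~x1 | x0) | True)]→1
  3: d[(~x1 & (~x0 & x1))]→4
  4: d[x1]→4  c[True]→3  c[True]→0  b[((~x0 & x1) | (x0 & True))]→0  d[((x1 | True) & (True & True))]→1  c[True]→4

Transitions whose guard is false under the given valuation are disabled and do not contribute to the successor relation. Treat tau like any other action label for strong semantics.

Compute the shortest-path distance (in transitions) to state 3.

BFS to 3:
  L0 = {0}
  L1 = {4}
  L2 = {1,3}
3 enters at depth 2; path c·c

Answer: 2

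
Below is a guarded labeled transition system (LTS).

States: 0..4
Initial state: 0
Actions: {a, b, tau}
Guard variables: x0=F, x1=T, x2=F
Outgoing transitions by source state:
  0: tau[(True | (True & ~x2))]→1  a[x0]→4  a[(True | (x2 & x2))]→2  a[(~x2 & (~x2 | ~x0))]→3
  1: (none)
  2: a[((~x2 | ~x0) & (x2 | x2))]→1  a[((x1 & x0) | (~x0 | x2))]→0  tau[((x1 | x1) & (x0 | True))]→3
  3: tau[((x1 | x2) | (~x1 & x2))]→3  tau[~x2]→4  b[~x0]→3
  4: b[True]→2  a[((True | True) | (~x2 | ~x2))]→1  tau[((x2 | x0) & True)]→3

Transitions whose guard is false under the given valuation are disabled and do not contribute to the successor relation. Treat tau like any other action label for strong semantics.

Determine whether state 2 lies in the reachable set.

Answer: REACHABLE

Analysis:
Guard filter leaves 10 enabled edge(s).
L0 = {0}
L1 = {1,2,3}  now seen {0,1,2,3}
L2 = {4}  now seen {0,1,2,3,4}
Reachable = {0,1,2,3,4}
trace reaching 2: a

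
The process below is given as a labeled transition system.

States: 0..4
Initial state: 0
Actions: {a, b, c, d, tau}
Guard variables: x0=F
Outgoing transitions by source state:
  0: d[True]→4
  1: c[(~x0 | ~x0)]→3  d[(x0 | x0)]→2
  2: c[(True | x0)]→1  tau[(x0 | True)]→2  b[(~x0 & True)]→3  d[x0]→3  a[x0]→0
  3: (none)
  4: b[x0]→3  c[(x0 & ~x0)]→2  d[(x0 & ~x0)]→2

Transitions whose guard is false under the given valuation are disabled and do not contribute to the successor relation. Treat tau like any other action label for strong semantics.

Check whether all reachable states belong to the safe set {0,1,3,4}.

Answer: INVARIANT HOLDS

Trace:
Safe = {0,1,3,4}
R = {0,4}
  0: ok
  4: ok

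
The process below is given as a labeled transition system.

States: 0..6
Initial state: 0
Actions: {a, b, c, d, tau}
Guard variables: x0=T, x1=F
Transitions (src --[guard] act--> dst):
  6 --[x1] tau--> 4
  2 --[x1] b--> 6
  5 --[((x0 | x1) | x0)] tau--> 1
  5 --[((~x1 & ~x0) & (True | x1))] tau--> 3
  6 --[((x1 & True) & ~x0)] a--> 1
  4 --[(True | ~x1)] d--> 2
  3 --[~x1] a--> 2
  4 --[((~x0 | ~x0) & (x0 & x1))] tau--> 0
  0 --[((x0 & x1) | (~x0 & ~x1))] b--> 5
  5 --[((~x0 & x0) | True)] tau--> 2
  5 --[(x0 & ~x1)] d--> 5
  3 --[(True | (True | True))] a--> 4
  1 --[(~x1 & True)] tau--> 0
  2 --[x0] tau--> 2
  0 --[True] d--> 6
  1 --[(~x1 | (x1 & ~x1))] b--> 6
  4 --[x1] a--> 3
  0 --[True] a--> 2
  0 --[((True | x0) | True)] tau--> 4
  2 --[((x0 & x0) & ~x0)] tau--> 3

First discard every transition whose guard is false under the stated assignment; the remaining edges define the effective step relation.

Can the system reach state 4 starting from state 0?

Guard filter leaves 12 enabled edge(s).
Layer 0: {0}
Layer 1: {2,4,6}  cumulative {0,2,4,6}
Reach set: {0,2,4,6}
trace reaching 4: tau

Answer: REACHABLE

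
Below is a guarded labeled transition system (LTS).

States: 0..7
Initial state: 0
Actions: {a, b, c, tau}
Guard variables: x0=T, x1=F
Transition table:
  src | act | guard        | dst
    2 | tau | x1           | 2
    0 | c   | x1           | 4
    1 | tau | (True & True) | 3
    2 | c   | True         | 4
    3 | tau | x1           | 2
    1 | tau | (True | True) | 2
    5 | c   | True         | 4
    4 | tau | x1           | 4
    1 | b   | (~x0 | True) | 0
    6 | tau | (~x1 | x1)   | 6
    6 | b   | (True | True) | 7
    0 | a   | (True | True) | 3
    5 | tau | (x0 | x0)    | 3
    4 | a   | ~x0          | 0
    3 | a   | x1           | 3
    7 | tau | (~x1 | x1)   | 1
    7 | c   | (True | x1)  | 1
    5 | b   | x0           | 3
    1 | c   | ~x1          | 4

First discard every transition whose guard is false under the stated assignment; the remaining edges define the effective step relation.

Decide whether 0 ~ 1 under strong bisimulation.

Bisimulation quotient by refinement:
  P[0] = {{0,1,2,3,4,5,6,7}}
  P[1] = {{0},{1,5},{2},{3,4},{6},{7}}
  P[2] = {{0},{1},{2},{3,4},{5},{6},{7}}
stable after 3 split(s): 7 block(s)
[0]={0}  [1]={1}

Answer: NOT BISIMILAR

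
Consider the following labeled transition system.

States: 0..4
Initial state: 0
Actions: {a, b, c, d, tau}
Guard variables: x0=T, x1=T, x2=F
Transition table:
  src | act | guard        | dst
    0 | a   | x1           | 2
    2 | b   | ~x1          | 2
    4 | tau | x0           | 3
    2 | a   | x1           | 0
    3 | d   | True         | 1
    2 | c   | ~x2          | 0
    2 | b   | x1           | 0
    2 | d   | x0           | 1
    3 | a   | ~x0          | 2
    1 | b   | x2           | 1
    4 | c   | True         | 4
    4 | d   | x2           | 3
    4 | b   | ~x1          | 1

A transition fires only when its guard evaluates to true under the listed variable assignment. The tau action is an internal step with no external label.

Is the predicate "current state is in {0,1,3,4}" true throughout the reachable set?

Answer: INVARIANT VIOLATED at state 2

Trace:
Safe = {0,1,3,4}
R = {0,1,2}
  0: ok
  1: ok
  2: ✗ unsafe
counterexample path to 2: a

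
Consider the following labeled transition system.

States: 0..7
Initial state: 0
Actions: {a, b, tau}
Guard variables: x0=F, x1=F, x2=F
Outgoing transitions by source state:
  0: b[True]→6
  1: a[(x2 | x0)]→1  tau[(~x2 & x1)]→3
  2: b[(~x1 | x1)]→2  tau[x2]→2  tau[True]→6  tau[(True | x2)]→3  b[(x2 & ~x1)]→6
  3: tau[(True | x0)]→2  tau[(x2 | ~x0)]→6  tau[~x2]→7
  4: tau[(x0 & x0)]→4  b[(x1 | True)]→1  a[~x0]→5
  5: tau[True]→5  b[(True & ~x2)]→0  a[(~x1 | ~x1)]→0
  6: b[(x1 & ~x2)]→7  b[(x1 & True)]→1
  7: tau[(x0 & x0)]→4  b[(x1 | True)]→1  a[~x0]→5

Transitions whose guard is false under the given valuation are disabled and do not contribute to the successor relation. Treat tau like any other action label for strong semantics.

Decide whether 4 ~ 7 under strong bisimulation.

Answer: BISIMILAR

Trace:
Bisimulation quotient by refinement:
  round 0: {{0,1,2,3,4,5,6,7}}
  round 1: {{0},{1,6},{2},{3},{4,7},{5}}
6 equivalence class(es) (converged in 2)
[4]={4,7}  [7]={4,7}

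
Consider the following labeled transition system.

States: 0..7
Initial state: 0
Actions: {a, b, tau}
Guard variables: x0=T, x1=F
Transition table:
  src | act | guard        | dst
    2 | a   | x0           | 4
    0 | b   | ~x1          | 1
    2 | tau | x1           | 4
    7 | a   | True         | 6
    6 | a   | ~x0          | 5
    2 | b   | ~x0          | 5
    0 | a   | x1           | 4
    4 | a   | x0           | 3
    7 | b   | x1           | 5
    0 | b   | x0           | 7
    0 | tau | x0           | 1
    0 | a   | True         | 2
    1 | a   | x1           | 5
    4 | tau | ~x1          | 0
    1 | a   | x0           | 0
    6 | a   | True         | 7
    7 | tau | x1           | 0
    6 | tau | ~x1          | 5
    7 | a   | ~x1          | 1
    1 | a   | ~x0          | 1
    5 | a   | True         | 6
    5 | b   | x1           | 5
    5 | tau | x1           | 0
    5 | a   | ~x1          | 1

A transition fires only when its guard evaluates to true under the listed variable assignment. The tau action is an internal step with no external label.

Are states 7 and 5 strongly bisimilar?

Bisimulation quotient by refinement:
  π0 = {{0,1,2,3,4,5,6,7}}
  π1 = {{0},{1,2,5,7},{3},{4,6}}
  π2 = {{0},{1},{2},{3},{4},{5,7},{6}}
stable after 3 split(s): 7 block(s)
[7]={5,7}  [5]={5,7}

Answer: BISIMILAR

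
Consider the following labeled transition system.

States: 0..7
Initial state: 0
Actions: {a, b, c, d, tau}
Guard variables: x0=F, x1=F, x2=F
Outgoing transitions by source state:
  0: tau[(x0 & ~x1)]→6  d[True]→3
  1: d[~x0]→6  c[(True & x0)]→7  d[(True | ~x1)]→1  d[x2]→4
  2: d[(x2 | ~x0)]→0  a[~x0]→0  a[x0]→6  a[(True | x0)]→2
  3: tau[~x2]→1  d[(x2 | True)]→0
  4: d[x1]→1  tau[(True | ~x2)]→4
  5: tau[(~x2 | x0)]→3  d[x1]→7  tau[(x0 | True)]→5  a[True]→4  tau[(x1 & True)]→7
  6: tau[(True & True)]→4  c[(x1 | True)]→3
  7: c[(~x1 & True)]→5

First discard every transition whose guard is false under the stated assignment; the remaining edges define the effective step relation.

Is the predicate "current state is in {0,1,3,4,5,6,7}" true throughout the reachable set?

Inv-set: {0,1,3,4,5,6,7}
R = {0,1,3,4,6}
  0: safe
  1: safe
  3: safe
  4: safe
  6: safe

Answer: INVARIANT HOLDS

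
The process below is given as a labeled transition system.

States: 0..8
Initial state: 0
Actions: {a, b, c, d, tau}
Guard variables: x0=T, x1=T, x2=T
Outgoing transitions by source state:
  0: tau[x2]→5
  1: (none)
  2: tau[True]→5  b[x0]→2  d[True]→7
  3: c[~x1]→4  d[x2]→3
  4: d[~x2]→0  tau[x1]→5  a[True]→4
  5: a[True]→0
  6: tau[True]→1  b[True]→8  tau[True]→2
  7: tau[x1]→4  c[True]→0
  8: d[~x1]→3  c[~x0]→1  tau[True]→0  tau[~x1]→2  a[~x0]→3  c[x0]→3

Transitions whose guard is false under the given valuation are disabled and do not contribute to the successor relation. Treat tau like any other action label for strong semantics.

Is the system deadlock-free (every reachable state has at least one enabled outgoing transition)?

Reach set: {0,5}
  0: tau→5  [deg 1]
  5: a→0  [deg 1]

Answer: DEADLOCK-FREE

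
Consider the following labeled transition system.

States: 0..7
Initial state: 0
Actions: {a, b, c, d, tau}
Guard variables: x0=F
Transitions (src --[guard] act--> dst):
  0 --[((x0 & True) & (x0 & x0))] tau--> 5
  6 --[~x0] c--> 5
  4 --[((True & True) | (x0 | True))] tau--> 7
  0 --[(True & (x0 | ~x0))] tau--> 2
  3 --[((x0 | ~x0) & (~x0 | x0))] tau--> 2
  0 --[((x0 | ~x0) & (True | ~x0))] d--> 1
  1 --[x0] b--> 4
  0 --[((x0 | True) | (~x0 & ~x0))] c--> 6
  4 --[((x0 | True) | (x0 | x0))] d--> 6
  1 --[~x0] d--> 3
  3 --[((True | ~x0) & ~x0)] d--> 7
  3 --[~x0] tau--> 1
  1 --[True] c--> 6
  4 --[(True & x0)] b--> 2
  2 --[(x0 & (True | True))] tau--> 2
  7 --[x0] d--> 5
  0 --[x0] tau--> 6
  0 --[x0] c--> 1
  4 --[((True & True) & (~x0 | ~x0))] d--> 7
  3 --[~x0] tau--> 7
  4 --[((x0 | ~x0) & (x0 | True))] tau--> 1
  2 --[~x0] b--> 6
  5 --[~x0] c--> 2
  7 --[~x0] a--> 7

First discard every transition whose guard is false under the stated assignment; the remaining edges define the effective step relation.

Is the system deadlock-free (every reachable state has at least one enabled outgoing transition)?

Answer: DEADLOCK-FREE

Working:
R = {0,1,2,3,5,6,7}
  0: c→6  d→1  tau→2  [3 exit(s)]
  1: c→6  d→3  [2 exit(s)]
  2: b→6  [1 exit(s)]
  3: d→7  tau→1  tau→2  tau→7  [4 exit(s)]
  5: c→2  [1 exit(s)]
  6: c→5  [1 exit(s)]
  7: a→7  [1 exit(s)]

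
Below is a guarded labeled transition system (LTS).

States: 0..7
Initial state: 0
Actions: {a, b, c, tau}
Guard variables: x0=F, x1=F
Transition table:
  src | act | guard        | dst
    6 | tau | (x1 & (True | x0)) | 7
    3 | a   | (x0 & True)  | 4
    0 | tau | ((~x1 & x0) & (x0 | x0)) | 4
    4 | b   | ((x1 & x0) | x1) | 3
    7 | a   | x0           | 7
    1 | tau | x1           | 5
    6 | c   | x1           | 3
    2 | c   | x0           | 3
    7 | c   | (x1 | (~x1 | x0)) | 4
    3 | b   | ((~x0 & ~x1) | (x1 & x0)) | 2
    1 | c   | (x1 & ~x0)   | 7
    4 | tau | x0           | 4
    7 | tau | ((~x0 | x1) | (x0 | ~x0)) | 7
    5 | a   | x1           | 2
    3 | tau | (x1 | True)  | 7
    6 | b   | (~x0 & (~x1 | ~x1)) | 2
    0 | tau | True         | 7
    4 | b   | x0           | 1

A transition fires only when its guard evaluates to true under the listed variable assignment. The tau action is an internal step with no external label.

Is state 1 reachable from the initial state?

Answer: UNREACHABLE

Working:
6 transition(s) survive guard evaluation.
depth 0: {0}
depth 1: {7}  total {0,7}
depth 2: {4}  total {0,4,7}
Reach set: {0,4,7}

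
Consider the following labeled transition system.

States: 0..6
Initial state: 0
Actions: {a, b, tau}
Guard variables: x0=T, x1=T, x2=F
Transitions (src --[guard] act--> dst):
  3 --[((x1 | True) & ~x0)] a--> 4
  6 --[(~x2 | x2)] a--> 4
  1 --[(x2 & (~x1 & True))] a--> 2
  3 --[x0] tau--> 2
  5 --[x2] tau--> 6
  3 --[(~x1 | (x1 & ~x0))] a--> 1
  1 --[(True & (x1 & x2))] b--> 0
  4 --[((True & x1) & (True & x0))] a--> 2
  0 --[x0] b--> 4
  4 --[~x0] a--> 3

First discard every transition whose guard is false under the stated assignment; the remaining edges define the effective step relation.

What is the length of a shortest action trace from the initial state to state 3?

Answer: UNREACHABLE

Analysis:
Layered search for 3:
  depth 0: {0}
  depth 1: {4}
  depth 2: {2}
3 never appears.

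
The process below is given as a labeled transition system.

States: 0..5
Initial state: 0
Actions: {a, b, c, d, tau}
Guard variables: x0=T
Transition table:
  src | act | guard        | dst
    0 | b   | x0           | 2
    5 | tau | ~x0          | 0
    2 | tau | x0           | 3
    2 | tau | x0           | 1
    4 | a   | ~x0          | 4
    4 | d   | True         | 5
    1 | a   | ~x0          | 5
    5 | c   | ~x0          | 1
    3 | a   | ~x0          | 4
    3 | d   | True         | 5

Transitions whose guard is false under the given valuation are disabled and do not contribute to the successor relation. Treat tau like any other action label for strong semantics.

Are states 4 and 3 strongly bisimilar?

Answer: BISIMILAR

Analysis:
Refine partition for ~:
  π0 = {{0,1,2,3,4,5}}
  π1 = {{0},{1,5},{2},{3,4}}
4 equivalence class(es) (converged in 2)
class of 4: {3,4}; class of 3: {3,4}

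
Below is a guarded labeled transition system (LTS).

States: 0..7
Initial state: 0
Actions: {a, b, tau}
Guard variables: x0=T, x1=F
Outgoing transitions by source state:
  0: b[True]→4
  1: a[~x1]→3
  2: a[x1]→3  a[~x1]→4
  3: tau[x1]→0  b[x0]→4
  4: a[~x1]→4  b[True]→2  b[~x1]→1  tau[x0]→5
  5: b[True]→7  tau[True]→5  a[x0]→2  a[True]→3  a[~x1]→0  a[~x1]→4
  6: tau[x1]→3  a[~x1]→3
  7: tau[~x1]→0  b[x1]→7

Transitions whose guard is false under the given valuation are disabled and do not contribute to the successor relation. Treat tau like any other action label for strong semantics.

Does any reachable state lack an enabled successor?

Reachable = {0,1,2,3,4,5,7}
  0: b→4  [deg 1]
  1: a→3  [deg 1]
  2: a→4  [deg 1]
  3: b→4  [deg 1]
  4: a→4  b→1  b→2  tau→5  [deg 4]
  5: a→0  a→2  a→3  a→4  b→7  tau→5  [deg 6]
  7: tau→0  [deg 1]

Answer: DEADLOCK-FREE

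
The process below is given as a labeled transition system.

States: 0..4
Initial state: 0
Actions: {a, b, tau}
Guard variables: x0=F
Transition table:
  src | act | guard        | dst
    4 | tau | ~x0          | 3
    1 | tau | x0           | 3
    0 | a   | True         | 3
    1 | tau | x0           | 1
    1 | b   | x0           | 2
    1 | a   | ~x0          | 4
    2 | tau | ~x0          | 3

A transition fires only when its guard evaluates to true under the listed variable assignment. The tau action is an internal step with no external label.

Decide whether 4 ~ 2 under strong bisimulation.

Answer: BISIMILAR

Working:
Bisimulation quotient by refinement:
  π0 = {{0,1,2,3,4}}
  π1 = {{0,1},{2,4},{3}}
  π2 = {{0},{1},{2,4},{3}}
4 equivalence class(es) (converged in 3)
[4]={2,4}  [2]={2,4}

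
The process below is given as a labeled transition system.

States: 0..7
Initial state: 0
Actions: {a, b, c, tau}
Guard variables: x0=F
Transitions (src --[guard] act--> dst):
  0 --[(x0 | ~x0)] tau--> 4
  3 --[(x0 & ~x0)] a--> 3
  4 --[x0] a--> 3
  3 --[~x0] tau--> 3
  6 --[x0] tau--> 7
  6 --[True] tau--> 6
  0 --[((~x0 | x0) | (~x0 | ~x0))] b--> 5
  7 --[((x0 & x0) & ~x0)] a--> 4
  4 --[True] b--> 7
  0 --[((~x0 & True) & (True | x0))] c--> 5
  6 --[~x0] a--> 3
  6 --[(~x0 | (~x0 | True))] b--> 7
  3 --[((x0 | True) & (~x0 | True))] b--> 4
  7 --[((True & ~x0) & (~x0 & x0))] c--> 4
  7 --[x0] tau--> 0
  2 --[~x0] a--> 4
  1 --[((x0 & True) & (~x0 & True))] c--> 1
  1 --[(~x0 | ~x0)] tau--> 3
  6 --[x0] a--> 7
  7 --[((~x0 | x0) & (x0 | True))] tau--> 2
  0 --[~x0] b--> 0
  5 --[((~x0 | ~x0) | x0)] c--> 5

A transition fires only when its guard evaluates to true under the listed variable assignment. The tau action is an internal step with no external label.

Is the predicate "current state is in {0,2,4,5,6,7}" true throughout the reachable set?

Safe = {0,2,4,5,6,7}
R = {0,2,4,5,7}
  0: safe
  2: safe
  4: safe
  5: safe
  7: safe

Answer: INVARIANT HOLDS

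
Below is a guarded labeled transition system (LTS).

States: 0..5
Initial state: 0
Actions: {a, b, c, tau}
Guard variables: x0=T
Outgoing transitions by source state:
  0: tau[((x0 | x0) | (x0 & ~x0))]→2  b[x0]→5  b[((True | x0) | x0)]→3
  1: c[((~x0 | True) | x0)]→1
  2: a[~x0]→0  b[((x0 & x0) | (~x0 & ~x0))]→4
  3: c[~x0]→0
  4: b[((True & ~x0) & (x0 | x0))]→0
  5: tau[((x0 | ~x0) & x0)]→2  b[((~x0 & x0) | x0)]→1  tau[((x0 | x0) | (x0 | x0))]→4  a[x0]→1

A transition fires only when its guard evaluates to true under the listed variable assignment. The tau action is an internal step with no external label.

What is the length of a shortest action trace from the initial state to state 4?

Layered search for 4:
  Layer 0: {0}
  Layer 1: {2,3,5}
  Layer 2: {1,4}
4 enters at depth 2; path b·tau

Answer: 2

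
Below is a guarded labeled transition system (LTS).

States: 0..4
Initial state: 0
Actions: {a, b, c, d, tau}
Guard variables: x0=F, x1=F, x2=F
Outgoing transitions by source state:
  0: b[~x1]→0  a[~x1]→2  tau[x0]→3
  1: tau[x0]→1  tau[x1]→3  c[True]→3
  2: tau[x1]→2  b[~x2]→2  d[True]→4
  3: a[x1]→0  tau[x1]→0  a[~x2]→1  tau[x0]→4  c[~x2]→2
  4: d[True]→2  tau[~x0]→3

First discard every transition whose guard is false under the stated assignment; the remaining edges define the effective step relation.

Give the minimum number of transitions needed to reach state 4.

Breadth-first toward 4:
  depth 0: {0}
  depth 1: {2}
  depth 2: {4}
first hit 4 at d=2 via a·d

Answer: 2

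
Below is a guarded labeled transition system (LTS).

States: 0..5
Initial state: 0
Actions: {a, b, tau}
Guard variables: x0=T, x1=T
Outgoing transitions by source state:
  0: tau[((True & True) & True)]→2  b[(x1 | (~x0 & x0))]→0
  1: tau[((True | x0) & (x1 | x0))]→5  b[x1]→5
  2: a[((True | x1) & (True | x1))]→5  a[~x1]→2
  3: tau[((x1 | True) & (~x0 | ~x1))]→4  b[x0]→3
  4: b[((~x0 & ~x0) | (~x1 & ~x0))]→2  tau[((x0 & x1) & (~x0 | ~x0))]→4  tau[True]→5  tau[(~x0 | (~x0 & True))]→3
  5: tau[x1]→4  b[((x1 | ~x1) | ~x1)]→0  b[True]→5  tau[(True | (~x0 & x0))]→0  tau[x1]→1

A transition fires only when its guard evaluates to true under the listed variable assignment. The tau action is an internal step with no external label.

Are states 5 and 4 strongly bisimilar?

Compute ~ classes (split until stable):
  π0 = {{0,1,2,3,4,5}}
  π1 = {{0,1,5},{2},{3},{4}}
  π2 = {{0},{1},{2},{3},{4},{5}}
6 equivalence class(es) (converged in 3)
class of 5: {5}; class of 4: {4}

Answer: NOT BISIMILAR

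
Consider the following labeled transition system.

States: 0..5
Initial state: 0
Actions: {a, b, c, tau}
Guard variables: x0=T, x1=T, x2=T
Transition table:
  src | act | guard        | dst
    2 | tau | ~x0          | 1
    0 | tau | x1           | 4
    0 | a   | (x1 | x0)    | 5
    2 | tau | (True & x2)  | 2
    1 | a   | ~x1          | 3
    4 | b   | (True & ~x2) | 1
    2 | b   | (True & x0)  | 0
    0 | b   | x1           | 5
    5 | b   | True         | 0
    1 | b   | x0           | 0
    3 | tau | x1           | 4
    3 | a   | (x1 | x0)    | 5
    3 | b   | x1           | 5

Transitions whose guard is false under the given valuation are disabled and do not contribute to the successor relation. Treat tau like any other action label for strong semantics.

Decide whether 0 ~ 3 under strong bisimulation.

Compute ~ classes (split until stable):
  round 0: {{0,1,2,3,4,5}}
  round 1: {{0,3},{1,5},{2},{4}}
Fixed point at round 2; 4 class(es).
class of 0: {0,3}; class of 3: {0,3}

Answer: BISIMILAR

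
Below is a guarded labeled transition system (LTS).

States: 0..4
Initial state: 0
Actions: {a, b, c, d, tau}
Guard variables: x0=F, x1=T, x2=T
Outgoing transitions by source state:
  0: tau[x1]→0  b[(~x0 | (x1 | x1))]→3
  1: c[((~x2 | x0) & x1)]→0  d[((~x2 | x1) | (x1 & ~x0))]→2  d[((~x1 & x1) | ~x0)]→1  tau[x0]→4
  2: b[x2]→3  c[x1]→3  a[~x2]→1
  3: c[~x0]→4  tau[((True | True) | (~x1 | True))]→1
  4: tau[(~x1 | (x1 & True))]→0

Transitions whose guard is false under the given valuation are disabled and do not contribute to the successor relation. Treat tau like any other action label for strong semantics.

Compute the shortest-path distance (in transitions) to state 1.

BFS to 1:
  Layer 0: {0}
  Layer 1: {3}
  Layer 2: {1,4}
depth(1)=2, e.g. b·tau

Answer: 2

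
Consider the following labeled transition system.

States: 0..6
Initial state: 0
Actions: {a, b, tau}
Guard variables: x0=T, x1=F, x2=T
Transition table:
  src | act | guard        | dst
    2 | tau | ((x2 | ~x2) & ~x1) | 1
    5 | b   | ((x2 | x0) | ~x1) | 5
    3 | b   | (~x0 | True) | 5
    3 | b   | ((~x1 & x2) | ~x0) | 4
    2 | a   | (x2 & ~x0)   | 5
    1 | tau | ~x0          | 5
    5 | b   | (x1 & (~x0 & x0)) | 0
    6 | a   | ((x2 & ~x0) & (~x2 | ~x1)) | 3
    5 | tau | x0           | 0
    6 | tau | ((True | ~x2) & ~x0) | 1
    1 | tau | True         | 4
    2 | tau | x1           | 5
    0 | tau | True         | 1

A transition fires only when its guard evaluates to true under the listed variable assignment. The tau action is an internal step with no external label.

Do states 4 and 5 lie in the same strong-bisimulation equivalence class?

Refine partition for ~:
  π0 = {{0,1,2,3,4,5,6}}
  π1 = {{0,1,2},{3},{4,6},{5}}
  π2 = {{0,2},{1},{3},{4,6},{5}}
Fixed point at round 3; 5 class(es).
4∈{4,6}, 5∈{5}

Answer: NOT BISIMILAR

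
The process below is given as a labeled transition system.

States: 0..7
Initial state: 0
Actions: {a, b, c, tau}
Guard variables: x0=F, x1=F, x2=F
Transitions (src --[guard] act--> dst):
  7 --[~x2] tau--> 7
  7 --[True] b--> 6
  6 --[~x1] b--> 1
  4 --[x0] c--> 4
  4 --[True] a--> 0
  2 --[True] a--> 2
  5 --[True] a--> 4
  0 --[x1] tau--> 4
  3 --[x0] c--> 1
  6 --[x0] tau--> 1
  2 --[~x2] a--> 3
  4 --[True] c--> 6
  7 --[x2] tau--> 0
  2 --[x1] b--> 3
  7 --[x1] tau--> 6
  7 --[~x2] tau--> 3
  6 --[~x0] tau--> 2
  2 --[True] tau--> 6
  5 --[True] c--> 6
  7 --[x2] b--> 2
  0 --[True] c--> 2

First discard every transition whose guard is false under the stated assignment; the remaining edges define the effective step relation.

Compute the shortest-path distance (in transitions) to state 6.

Breadth-first toward 6:
  L0 = {0}
  L1 = {2}
  L2 = {3,6}
6 enters at depth 2; path c·tau

Answer: 2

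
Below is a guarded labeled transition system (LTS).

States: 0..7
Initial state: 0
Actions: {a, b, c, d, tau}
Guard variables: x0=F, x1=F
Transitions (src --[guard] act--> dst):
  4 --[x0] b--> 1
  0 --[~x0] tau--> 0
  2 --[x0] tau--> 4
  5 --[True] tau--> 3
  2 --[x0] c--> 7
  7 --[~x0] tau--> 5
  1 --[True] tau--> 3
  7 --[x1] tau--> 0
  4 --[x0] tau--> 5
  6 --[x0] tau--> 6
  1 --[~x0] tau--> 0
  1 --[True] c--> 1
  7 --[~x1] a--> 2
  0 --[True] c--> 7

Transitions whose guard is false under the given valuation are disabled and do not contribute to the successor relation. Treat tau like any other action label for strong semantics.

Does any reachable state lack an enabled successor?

Reachable = {0,2,3,5,7}
  0: c→7  tau→0  [2 out]
  2: ∅  [deadlock]
  3: ∅  [deadlock]
  5: tau→3  [1 out]
  7: a→2  tau→5  [2 out]
witness 2: c·a

Answer: DEADLOCK at state 2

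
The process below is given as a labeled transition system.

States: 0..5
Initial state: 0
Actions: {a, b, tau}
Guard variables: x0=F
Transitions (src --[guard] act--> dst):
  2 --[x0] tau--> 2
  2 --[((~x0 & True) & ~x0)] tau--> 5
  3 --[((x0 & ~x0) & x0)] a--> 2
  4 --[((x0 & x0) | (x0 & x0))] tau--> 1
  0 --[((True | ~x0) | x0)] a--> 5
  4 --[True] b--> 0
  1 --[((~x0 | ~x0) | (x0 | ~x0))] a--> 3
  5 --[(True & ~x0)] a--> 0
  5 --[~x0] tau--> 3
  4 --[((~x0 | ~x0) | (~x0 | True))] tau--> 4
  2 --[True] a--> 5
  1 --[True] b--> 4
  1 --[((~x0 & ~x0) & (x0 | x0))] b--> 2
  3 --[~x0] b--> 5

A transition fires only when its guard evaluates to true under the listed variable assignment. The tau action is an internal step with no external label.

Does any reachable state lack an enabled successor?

Answer: DEADLOCK-FREE

Trace:
Reachable = {0,3,5}
  0: a→5  [deg 1]
  3: b→5  [deg 1]
  5: a→0  tau→3  [deg 2]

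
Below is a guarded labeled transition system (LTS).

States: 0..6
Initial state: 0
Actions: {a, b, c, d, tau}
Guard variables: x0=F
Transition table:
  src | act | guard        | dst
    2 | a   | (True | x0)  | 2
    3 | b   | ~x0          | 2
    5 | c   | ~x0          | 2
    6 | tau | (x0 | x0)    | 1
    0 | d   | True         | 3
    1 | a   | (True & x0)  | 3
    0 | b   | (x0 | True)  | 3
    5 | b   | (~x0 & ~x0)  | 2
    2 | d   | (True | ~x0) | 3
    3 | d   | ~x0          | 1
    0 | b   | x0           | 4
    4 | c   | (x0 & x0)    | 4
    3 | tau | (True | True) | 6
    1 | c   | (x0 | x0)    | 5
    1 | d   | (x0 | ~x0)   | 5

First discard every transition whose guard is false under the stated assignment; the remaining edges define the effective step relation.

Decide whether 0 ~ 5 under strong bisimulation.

Refine partition for ~:
  π0 = {{0,1,2,3,4,5,6}}
  π1 = {{0},{1},{2},{3},{4,6},{5}}
6 equivalence class(es) (converged in 2)
[0]={0}  [5]={5}

Answer: NOT BISIMILAR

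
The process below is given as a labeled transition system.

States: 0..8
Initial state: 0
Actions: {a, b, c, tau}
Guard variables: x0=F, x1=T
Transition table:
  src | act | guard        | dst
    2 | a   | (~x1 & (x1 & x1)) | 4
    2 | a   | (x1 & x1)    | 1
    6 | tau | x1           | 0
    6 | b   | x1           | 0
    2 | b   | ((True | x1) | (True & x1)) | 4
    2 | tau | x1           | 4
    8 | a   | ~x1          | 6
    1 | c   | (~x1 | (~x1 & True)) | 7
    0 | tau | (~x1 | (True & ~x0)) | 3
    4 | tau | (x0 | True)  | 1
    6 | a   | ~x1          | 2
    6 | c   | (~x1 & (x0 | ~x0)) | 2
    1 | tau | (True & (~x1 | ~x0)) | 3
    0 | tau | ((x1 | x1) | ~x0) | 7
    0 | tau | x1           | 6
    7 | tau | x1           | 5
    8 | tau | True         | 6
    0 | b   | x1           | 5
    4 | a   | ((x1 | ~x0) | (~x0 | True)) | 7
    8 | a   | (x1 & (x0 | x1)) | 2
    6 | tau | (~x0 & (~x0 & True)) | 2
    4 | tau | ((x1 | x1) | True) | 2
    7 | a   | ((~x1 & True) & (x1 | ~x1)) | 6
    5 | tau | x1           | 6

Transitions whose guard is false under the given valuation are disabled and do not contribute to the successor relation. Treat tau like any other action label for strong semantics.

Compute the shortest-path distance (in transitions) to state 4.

Breadth-first toward 4:
  depth 0: {0}
  depth 1: {3,5,6,7}
  depth 2: {2}
  depth 3: {1,4}
depth(4)=3, e.g. tau·tau·b

Answer: 3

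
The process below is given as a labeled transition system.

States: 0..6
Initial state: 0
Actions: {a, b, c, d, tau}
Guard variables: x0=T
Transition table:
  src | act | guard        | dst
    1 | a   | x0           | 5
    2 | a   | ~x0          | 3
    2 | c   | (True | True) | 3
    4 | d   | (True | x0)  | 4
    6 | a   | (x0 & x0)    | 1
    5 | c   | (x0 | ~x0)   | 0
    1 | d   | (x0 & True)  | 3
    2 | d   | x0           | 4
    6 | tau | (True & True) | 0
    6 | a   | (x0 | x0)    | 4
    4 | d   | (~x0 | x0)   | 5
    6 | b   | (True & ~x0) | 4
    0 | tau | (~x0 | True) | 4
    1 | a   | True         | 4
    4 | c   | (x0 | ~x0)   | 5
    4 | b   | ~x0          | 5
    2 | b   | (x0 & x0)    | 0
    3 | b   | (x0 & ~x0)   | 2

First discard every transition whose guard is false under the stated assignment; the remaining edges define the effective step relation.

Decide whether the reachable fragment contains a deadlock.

Answer: DEADLOCK-FREE

Trace:
Reachable = {0,4,5}
  0: tau→4  [1 exit(s)]
  4: c→5  d→4  d→5  [3 exit(s)]
  5: c→0  [1 exit(s)]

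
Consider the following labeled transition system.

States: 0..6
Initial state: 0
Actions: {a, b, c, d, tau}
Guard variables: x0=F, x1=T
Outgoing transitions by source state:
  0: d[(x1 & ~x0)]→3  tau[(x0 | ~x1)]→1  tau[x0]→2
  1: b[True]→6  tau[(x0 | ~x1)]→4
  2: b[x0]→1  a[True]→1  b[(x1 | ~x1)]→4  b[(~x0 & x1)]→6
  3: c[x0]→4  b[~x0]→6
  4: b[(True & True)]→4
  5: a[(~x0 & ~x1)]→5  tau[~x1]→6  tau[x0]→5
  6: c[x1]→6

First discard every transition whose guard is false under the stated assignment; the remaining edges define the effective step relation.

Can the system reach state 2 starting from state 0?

Guard filter leaves 8 enabled edge(s).
Layer 0: {0}
Layer 1: {3}  now seen {0,3}
Layer 2: {6}  now seen {0,3,6}
R = {0,3,6}

Answer: UNREACHABLE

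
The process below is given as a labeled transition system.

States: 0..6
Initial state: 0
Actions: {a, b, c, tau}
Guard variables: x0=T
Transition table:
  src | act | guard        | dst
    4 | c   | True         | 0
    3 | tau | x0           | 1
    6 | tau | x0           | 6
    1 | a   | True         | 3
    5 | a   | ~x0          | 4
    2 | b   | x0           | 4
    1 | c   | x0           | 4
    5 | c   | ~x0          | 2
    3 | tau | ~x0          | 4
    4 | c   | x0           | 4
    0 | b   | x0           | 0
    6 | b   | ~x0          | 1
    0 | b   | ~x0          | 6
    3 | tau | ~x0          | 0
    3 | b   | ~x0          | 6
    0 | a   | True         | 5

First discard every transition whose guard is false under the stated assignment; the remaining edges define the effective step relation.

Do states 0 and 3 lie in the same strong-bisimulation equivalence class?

Bisimulation quotient by refinement:
  round 0: {{0,1,2,3,4,5,6}}
  round 1: {{0},{1},{2},{3,6},{4},{5}}
  round 2: {{0},{1},{2},{3},{4},{5},{6}}
stable after 3 split(s): 7 block(s)
class of 0: {0}; class of 3: {3}

Answer: NOT BISIMILAR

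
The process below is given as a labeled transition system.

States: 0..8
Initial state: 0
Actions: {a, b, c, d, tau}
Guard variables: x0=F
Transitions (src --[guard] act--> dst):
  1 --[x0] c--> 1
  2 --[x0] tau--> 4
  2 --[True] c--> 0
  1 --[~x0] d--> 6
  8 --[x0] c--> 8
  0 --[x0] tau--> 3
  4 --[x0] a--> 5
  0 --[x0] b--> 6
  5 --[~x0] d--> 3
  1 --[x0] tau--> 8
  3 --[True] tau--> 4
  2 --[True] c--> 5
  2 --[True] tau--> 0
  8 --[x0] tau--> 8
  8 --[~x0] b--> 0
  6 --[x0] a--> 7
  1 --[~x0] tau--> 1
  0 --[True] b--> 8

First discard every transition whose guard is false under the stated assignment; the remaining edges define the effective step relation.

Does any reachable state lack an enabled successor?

R = {0,8}
  0: b→8  [deg 1]
  8: b→0  [deg 1]

Answer: DEADLOCK-FREE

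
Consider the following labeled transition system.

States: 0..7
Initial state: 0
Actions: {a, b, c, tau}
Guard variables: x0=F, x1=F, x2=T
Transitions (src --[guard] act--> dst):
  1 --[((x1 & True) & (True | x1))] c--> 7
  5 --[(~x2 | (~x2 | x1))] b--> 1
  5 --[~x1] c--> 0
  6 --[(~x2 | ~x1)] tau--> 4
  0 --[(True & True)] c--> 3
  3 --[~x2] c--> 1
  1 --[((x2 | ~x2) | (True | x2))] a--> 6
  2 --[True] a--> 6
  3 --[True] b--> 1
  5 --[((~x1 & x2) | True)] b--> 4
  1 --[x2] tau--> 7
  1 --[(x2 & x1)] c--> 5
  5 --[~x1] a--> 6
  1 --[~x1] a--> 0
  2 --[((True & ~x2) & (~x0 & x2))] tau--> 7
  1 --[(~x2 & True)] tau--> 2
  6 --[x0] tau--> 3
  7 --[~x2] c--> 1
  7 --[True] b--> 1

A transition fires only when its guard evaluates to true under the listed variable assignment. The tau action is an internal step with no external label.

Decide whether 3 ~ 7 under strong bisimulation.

Answer: BISIMILAR

Working:
Compute ~ classes (split until stable):
  π0 = {{0,1,2,3,4,5,6,7}}
  π1 = {{0},{1},{2},{3,7},{4},{5},{6}}
7 equivalence class(es) (converged in 2)
class of 3: {3,7}; class of 7: {3,7}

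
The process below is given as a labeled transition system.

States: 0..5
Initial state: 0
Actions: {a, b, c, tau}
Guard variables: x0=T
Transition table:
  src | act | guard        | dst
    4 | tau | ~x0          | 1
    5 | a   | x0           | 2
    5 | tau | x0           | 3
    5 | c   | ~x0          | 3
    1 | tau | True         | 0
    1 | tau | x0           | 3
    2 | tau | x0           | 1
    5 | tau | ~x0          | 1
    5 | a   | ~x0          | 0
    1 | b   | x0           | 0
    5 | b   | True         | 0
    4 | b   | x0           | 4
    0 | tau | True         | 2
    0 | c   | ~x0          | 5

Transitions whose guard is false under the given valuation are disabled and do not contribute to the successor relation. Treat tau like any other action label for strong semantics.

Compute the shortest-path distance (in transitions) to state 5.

BFS to 5:
  L0 = {0}
  L1 = {2}
  L2 = {1}
  L3 = {3}
5 never appears.

Answer: UNREACHABLE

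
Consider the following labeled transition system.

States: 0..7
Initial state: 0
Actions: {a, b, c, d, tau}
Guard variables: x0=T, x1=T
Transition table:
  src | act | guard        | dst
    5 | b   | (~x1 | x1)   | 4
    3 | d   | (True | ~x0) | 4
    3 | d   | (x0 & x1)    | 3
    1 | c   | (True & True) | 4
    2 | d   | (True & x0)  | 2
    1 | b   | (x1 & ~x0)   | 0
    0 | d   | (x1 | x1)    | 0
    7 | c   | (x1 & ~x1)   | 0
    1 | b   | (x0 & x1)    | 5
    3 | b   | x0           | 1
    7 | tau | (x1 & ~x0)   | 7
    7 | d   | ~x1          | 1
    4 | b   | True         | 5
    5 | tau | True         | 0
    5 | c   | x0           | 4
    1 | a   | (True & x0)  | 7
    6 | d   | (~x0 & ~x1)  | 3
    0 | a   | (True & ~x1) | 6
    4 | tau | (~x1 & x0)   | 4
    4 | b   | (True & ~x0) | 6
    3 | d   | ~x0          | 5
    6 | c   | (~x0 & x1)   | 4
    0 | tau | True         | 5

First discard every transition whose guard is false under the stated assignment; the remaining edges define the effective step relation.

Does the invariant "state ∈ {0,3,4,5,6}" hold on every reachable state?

Allowed set {0,3,4,5,6}
Reachable = {0,4,5}
  0: ok
  4: ok
  5: ok

Answer: INVARIANT HOLDS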